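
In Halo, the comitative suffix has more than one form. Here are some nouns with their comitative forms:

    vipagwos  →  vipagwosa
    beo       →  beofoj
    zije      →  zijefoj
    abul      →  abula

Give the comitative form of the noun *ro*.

Looking at the final sound of each stem: -a when the stem ends in a consonant (*vipagwos*, *abul*); -foj when the stem ends in a vowel (*beo*, *zije*).
The final sound of *ro* is /o/, which is a vowel, so the suffix is -foj, giving *rofoj*.

rofoj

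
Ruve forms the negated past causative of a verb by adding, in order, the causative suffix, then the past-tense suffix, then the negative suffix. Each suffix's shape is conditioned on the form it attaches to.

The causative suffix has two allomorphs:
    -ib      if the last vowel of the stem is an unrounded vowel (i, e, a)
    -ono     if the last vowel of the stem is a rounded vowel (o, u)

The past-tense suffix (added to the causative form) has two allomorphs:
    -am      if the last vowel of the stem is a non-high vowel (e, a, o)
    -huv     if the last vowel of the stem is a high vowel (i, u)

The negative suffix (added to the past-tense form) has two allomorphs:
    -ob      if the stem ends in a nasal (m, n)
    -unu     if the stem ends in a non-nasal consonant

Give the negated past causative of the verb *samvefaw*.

samvefawibhuvunu

*samvefaw*: last vowel = /a/, an unrounded vowel → -ib → *samvefawib*.
The last vowel of the causative form *samvefawib* is /i/, which is a high vowel, so the past-tense suffix is -huv, giving *samvefawibhuv*.
Since the final consonant of the past-tense form *samvefawibhuv* is /v/ (non-nasal), it takes -unu, giving *samvefawibhuvunu*.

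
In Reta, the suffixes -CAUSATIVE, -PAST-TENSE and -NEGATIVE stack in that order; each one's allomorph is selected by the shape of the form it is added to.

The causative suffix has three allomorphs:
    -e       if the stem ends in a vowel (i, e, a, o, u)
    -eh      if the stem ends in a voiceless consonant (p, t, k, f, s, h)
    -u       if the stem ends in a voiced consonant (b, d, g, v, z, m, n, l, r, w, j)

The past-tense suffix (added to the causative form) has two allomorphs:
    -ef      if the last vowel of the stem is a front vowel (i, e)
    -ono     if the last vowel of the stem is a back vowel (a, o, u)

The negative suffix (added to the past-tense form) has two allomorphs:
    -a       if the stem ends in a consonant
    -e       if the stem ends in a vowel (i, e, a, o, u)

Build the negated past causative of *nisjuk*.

*nisjuk* — final sound /k/ (a voiceless consonant) → -eh → *nisjukeh*.
The causative form *nisjukeh*: last vowel = /e/, a front vowel → -ef → *nisjukehef*.
Since the final sound of the past-tense form *nisjukehef* is /f/ (a consonant), it takes -a, giving *nisjukehefa*.

nisjukehefa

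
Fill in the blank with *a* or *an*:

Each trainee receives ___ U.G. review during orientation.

a

The indefinite article is chosen by the initial *sound* of the following word, not its spelling.
The initialism *U.G.* is read letter by letter; the first letter, U, is pronounced /juː/, which begins with a consonant sound.
So the article is *a*: Each trainee receives a U.G. review during orientation.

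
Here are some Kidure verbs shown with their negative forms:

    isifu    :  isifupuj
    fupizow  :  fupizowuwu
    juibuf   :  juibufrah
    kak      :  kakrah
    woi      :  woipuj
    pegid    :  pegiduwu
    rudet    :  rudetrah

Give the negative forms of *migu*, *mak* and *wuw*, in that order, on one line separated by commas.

The alternation tracks the final sound of the stem — -rah when the stem ends in a voiceless consonant (*juibuf*, *kak*, *rudet*); -uwu when the stem ends in a voiced consonant (*fupizow*, *pegid*); -puj when the stem ends in a vowel (*isifu*, *woi*).
Since the final sound of *migu* is /u/ (a vowel), it takes -puj, giving *migupuj*.
*mak* — final sound /k/ (a voiceless consonant) → -rah → *makrah*.
Since the final sound of *wuw* is /w/ (a voiced consonant), it takes -uwu, giving *wuwuwu*.

migupuj, makrah, wuwuwu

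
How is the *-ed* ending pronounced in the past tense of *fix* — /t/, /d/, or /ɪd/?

The stem *fix* ends in a voiceless consonant other than /t/.
The -ed suffix is realized as /ɪd/ after /t, d/; as /t/ after other voiceless consonants; and as /d/ after other voiced sounds.
So -ed on *fix* is pronounced /t/.

/t/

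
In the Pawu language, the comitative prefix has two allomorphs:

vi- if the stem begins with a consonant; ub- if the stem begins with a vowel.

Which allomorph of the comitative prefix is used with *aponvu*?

The first sound of *aponvu* is /a/, which is a vowel, so the prefix is ub-.

ub-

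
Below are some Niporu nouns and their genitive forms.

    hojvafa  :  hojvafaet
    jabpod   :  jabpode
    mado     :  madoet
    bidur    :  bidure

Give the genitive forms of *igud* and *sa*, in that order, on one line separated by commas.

Looking at the final sound of each stem: -e when the stem ends in a consonant (*jabpod*, *bidur*); -et when the stem ends in a vowel (*hojvafa*, *mado*).
Since the final sound of *igud* is /d/ (a consonant), it takes -e, giving *igude*.
Since the final sound of *sa* is /a/ (a vowel), it takes -et, giving *saet*.

igude, saet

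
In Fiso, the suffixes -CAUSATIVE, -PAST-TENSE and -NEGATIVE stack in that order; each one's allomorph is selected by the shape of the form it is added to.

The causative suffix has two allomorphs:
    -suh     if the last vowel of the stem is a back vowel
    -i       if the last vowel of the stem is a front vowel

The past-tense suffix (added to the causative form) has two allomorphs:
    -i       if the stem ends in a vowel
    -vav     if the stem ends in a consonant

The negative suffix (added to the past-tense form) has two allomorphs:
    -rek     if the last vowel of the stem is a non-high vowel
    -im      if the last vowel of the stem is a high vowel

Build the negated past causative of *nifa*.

*nifa* — last vowel /a/ (a back vowel) → -suh → *nifasuh*.
Since the final sound of the causative form *nifasuh* is /h/ (a consonant), it takes -vav, giving *nifasuhvav*.
The last vowel of the past-tense form *nifasuhvav* is /a/, which is a non-high vowel, so the negative suffix is -rek, giving *nifasuhvavrek*.

nifasuhvavrek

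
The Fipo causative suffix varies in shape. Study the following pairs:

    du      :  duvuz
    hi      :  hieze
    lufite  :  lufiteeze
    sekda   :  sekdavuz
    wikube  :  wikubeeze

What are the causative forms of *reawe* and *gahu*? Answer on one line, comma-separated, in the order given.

reaweeze, gahuvuz

The suffix is conditioned by the last vowel: -eze when the last vowel of the stem is a front vowel (*hi*, *lufite*, *wikube*); -vuz when the last vowel of the stem is a back vowel (*du*, *sekda*).
*reawe*: last vowel = /e/, a front vowel → -eze → *reaweeze*.
*gahu* — last vowel /u/ (a back vowel) → -vuz → *gahuvuz*.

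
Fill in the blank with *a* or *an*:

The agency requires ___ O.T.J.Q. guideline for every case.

The indefinite article is chosen by the initial *sound* of the following word, not its spelling.
The initialism *O.T.J.Q.* is read letter by letter; the first letter, O, is pronounced /oʊ/, which begins with a vowel sound.
So the article is *an*: The agency requires an O.T.J.Q. guideline for every case.

an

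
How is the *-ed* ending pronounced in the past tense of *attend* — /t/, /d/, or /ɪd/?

/ɪd/

The stem *attend* ends in /t/ or /d/.
The -ed suffix is realized as /ɪd/ after /t, d/; as /t/ after other voiceless consonants; and as /d/ after other voiced sounds.
So -ed on *attend* is pronounced /ɪd/.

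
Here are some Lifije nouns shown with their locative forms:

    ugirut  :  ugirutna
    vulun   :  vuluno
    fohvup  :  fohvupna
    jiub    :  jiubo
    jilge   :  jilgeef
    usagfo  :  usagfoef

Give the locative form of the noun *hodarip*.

The alternation tracks the final sound of the stem — -na when the stem ends in a voiceless consonant (*ugirut*, *fohvup*); -o when the stem ends in a voiced consonant (*vulun*, *jiub*); -ef when the stem ends in a vowel (*jilge*, *usagfo*).
Since the final sound of *hodarip* is /p/ (a voiceless consonant), it takes -na, giving *hodaripna*.

hodaripna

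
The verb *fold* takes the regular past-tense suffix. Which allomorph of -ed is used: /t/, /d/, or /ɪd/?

/ɪd/

The stem *fold* ends in /t/ or /d/.
The -ed suffix is realized as /ɪd/ after /t, d/; as /t/ after other voiceless consonants; and as /d/ after other voiced sounds.
So -ed on *fold* is pronounced /ɪd/.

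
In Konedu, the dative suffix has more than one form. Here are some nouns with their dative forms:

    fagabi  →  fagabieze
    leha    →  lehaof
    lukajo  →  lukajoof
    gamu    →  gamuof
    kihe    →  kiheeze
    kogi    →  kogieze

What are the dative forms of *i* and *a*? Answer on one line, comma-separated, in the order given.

ieze, aof

The pattern is front/back vowel harmony: -eze when the last vowel of the stem is a front vowel (*fagabi*, *kihe*, *kogi*); -of when the last vowel of the stem is a back vowel (*leha*, *lukajo*, *gamu*).
*i*: last vowel = /i/, a front vowel → -eze → *ieze*.
The last vowel of *a* is /a/, which is a back vowel, so the suffix is -of, giving *aof*.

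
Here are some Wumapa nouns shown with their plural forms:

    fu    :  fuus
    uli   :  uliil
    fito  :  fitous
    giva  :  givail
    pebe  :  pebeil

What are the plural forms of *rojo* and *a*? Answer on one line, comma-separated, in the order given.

rojous, ail

The alternation tracks the last vowel of the stem — -us when the last vowel of the stem is a rounded vowel (*fu*, *fito*); -il when the last vowel of the stem is an unrounded vowel (*uli*, *giva*, *pebe*).
Since the last vowel of *rojo* is /o/ (a rounded vowel), it takes -us, giving *rojous*.
Since the last vowel of *a* is /a/ (an unrounded vowel), it takes -il, giving *ail*.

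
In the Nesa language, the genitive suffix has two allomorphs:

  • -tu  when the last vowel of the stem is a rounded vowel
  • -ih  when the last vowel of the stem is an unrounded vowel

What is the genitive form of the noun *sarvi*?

sarviih

*sarvi* — last vowel /i/ (an unrounded vowel) → -ih → *sarviih*.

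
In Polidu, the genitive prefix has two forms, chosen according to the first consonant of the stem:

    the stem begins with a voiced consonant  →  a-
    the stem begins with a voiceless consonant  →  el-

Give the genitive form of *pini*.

elpini

*pini* — first consonant /p/ (voiceless) → el- → *elpini*.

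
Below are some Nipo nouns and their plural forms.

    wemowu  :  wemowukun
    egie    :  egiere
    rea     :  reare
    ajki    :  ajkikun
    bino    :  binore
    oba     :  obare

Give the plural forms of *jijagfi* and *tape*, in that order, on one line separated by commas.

jijagfikun, tapere

The alternation tracks the last vowel of the stem — -kun when the last vowel of the stem is a high vowel (*wemowu*, *ajki*); -re when the last vowel of the stem is a non-high vowel (*egie*, *rea*, *bino*, *oba*).
*jijagfi*: last vowel = /i/, a high vowel → -kun → *jijagfikun*.
The last vowel of *tape* is /e/, which is a non-high vowel, so the suffix is -re, giving *tapere*.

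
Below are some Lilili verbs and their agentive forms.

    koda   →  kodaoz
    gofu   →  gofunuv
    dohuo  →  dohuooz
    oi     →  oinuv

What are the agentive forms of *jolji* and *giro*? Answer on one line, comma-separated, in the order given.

joljinuv, girooz

The suffix is conditioned by the last vowel: -nuv when the last vowel of the stem is a high vowel (*gofu*, *oi*); -oz when the last vowel of the stem is a non-high vowel (*koda*, *dohuo*).
*jolji* — last vowel /i/ (a high vowel) → -nuv → *joljinuv*.
The last vowel of *giro* is /o/, which is a non-high vowel, so the suffix is -oz, giving *girooz*.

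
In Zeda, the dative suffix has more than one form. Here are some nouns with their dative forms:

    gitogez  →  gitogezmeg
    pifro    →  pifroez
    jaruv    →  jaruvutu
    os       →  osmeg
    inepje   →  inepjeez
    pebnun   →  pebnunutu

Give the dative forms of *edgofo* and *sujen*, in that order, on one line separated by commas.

The suffix is conditioned by the final sound: -meg when the stem ends in a sibilant (*gitogez*, *os*); -utu when the stem ends in a non-sibilant consonant (*jaruv*, *pebnun*); -ez when the stem ends in a vowel (*pifro*, *inepje*).
*edgofo*: final sound = /o/, a vowel → -ez → *edgofoez*.
The final sound of *sujen* is /n/, which is a non-sibilant consonant, so the suffix is -utu, giving *sujenutu*.

edgofoez, sujenutu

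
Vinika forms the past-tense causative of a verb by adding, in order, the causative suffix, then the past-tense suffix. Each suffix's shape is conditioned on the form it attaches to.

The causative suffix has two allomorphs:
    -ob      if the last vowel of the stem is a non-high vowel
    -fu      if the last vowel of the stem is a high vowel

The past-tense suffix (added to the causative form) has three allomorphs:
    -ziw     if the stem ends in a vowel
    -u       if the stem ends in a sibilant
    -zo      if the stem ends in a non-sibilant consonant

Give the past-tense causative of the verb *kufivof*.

kufivofobzo

*kufivof*: last vowel = /o/, a non-high vowel → -ob → *kufivofob*.
Since the final sound of the causative form *kufivofob* is /b/ (a non-sibilant consonant), it takes -zo, giving *kufivofobzo*.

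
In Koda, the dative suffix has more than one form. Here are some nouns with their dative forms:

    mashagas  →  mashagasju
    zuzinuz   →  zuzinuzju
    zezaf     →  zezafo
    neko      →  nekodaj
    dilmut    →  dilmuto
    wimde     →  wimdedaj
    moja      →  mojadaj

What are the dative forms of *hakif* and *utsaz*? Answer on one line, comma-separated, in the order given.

The suffix is conditioned by the final sound: -ju when the stem ends in a sibilant (*mashagas*, *zuzinuz*); -o when the stem ends in a non-sibilant consonant (*zezaf*, *dilmut*); -daj when the stem ends in a vowel (*neko*, *wimde*, *moja*).
*hakif* — final sound /f/ (a non-sibilant consonant) → -o → *hakifo*.
*utsaz* — final sound /z/ (a sibilant) → -ju → *utsazju*.

hakifo, utsazju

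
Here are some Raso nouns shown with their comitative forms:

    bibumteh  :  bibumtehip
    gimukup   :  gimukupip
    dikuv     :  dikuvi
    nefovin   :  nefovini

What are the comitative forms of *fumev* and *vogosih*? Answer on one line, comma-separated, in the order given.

fumevi, vogosihip

The pattern is voicing of the final consonant: -ip when the stem ends in a voiceless consonant (*bibumteh*, *gimukup*); -i when the stem ends in a voiced consonant (*dikuv*, *nefovin*).
The final consonant of *fumev* is /v/, which is voiced, so the suffix is -i, giving *fumevi*.
Since the final consonant of *vogosih* is /h/ (voiceless), it takes -ip, giving *vogosihip*.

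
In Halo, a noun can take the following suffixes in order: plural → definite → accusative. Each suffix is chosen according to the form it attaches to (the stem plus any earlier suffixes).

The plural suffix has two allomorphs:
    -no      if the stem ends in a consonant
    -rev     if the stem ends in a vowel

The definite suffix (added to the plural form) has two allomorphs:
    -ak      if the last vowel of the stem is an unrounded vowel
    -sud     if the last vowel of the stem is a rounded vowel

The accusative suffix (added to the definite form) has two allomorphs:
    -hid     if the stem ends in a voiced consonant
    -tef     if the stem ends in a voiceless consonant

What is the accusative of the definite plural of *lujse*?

Since the final sound of *lujse* is /e/ (a vowel), it takes -rev, giving *lujserev*.
Since the last vowel of the plural form *lujserev* is /e/ (an unrounded vowel), it takes -ak, giving *lujserevak*.
The definite form *lujserevak*: final consonant = /k/, voiceless → -tef → *lujserevaktef*.

lujserevaktef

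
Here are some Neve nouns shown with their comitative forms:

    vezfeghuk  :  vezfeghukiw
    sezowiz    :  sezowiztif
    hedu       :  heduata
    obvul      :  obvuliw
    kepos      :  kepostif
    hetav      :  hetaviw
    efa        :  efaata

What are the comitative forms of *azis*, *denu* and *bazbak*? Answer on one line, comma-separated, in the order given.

azistif, denuata, bazbakiw

Looking at the final sound of each stem: -tif when the stem ends in a sibilant (*sezowiz*, *kepos*); -iw when the stem ends in a non-sibilant consonant (*vezfeghuk*, *obvul*, *hetav*); -ata when the stem ends in a vowel (*hedu*, *efa*).
Since the final sound of *azis* is /s/ (a sibilant), it takes -tif, giving *azistif*.
The final sound of *denu* is /u/, which is a vowel, so the suffix is -ata, giving *denuata*.
Since the final sound of *bazbak* is /k/ (a non-sibilant consonant), it takes -iw, giving *bazbakiw*.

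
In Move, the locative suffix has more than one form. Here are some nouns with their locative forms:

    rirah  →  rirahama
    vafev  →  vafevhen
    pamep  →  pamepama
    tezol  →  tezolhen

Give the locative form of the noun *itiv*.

itivhen

The alternation tracks the final consonant of the stem — -ama when the stem ends in a voiceless consonant (*rirah*, *pamep*); -hen when the stem ends in a voiced consonant (*vafev*, *tezol*).
*itiv*: final consonant = /v/, voiced → -hen → *itivhen*.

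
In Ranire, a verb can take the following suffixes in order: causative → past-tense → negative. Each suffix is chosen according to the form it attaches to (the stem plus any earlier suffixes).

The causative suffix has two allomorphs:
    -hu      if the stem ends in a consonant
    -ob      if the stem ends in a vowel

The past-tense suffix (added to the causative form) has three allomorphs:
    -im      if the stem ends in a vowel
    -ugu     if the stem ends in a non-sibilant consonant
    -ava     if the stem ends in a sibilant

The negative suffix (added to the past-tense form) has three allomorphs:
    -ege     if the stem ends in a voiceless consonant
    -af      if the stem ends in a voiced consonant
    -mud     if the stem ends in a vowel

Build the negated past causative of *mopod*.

mopodhuimaf

*mopod* — final sound /d/ (a consonant) → -hu → *mopodhu*.
Since the final sound of the causative form *mopodhu* is /u/ (a vowel), it takes -im, giving *mopodhuim*.
The final sound of the past-tense form *mopodhuim* is /m/, which is a voiced consonant, so the negative suffix is -af, giving *mopodhuimaf*.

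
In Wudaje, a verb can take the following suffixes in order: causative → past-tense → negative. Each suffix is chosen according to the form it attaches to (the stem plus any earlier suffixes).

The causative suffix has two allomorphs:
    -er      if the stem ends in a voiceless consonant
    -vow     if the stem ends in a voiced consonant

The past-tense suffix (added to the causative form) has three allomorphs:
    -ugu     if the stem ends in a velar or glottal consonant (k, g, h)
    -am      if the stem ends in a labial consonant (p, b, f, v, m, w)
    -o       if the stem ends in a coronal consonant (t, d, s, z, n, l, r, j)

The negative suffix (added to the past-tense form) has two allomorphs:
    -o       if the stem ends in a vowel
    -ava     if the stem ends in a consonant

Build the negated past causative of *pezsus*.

Since the final consonant of *pezsus* is /s/ (voiceless), it takes -er, giving *pezsuser*.
The final consonant of the causative form *pezsuser* is /r/, which is coronal, so the past-tense suffix is -o, giving *pezsusero*.
The past-tense form *pezsusero* — final sound /o/ (a vowel) → -o → *pezsuseroo*.

pezsuseroo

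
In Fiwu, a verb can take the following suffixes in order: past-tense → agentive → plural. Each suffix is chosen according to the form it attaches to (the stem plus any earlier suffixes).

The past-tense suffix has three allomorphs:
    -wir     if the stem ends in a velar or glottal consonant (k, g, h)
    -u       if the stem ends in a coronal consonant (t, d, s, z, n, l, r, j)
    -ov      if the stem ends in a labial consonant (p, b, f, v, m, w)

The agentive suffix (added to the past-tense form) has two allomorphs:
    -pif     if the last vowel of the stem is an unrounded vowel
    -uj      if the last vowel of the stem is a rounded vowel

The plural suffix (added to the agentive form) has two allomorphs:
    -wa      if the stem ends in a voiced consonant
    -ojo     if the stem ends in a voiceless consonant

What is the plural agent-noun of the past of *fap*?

The final consonant of *fap* is /p/, which is labial, so the past-tense suffix is -ov, giving *fapov*.
The past-tense form *fapov* — last vowel /o/ (a rounded vowel) → -uj → *fapovuj*.
The agentive form *fapovuj* — final consonant /j/ (voiced) → -wa → *fapovujwa*.

fapovujwa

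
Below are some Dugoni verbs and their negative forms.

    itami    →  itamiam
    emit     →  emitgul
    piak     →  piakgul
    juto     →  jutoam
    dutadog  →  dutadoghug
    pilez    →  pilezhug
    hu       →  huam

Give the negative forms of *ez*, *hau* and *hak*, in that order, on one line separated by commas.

The pattern is voicing of the final sound: -gul when the stem ends in a voiceless consonant (*emit*, *piak*); -hug when the stem ends in a voiced consonant (*dutadog*, *pilez*); -am when the stem ends in a vowel (*itami*, *juto*, *hu*).
*ez* — final sound /z/ (a voiced consonant) → -hug → *ezhug*.
*hau*: final sound = /u/, a vowel → -am → *hauam*.
The final sound of *hak* is /k/, which is a voiceless consonant, so the suffix is -gul, giving *hakgul*.

ezhug, hauam, hakgul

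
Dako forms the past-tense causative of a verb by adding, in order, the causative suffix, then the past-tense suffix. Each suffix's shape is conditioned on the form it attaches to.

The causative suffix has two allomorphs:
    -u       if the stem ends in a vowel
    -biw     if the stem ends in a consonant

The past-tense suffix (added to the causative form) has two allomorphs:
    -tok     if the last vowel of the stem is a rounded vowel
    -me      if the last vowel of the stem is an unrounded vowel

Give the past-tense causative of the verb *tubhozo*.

tubhozoutok

Since the final sound of *tubhozo* is /o/ (a vowel), it takes -u, giving *tubhozou*.
Since the last vowel of the causative form *tubhozou* is /u/ (a rounded vowel), it takes -tok, giving *tubhozoutok*.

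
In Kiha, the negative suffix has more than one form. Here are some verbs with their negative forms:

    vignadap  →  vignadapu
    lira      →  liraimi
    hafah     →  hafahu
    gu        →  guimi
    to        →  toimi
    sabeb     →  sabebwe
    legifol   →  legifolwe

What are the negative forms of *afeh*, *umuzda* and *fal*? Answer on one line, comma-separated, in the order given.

afehu, umuzdaimi, falwe

The alternation tracks the final sound of the stem — -u when the stem ends in a voiceless consonant (*vignadap*, *hafah*); -we when the stem ends in a voiced consonant (*sabeb*, *legifol*); -imi when the stem ends in a vowel (*lira*, *gu*, *to*).
*afeh*: final sound = /h/, a voiceless consonant → -u → *afehu*.
*umuzda*: final sound = /a/, a vowel → -imi → *umuzdaimi*.
Since the final sound of *fal* is /l/ (a voiced consonant), it takes -we, giving *falwe*.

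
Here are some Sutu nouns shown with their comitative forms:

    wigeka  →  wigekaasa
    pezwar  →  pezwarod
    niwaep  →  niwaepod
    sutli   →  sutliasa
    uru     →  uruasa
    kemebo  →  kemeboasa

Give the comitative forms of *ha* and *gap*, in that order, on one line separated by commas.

The suffix is conditioned by the final sound: -od when the stem ends in a consonant (*pezwar*, *niwaep*); -asa when the stem ends in a vowel (*wigeka*, *sutli*, *uru*, *kemebo*).
*ha* — final sound /a/ (a vowel) → -asa → *haasa*.
The final sound of *gap* is /p/, which is a consonant, so the suffix is -od, giving *gapod*.

haasa, gapod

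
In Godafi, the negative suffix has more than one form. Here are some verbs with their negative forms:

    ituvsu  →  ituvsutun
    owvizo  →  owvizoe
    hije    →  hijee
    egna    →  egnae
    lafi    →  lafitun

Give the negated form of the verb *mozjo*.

mozjoe

The alternation tracks the last vowel of the stem — -tun when the last vowel of the stem is a high vowel (*ituvsu*, *lafi*); -e when the last vowel of the stem is a non-high vowel (*owvizo*, *hije*, *egna*).
Since the last vowel of *mozjo* is /o/ (a non-high vowel), it takes -e, giving *mozjoe*.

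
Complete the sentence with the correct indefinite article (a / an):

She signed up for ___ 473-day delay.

The indefinite article is chosen by the initial *sound* of the following word, not its spelling.
The number *473* is spoken "four hundred …", beginning with /fɔr/ — a consonant sound.
So the article is *a*: She signed up for a 473-day delay.

a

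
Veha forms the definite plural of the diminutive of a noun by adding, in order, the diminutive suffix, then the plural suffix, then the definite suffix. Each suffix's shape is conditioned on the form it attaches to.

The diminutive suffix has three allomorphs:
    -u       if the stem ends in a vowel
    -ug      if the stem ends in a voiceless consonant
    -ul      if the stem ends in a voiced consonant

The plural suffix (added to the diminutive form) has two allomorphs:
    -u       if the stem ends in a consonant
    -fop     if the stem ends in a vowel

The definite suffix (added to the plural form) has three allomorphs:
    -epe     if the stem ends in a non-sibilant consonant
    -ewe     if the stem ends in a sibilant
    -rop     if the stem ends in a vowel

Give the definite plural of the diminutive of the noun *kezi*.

keziufopepe

Since the final sound of *kezi* is /i/ (a vowel), it takes -u, giving *keziu*.
The diminutive form *keziu*: final sound = /u/, a vowel → -fop → *keziufop*.
Since the final sound of the plural form *keziufop* is /p/ (a non-sibilant consonant), it takes -epe, giving *keziufopepe*.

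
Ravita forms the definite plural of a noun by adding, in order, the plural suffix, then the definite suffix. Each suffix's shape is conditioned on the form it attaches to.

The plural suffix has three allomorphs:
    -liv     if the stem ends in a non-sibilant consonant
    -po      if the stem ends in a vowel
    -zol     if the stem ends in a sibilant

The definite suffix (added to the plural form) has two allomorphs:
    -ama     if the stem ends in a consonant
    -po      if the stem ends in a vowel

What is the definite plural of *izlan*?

Since the final sound of *izlan* is /n/ (a non-sibilant consonant), it takes -liv, giving *izlanliv*.
The final sound of the plural form *izlanliv* is /v/, which is a consonant, so the definite suffix is -ama, giving *izlanlivama*.

izlanlivama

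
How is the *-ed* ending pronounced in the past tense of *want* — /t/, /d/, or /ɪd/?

The stem *want* ends in /t/ or /d/.
The -ed suffix is realized as /ɪd/ after /t, d/; as /t/ after other voiceless consonants; and as /d/ after other voiced sounds.
So -ed on *want* is pronounced /ɪd/.

/ɪd/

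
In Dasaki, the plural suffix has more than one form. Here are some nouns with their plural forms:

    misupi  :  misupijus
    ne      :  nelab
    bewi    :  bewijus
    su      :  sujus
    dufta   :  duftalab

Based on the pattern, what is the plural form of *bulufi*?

The suffix is conditioned by the last vowel: -jus when the last vowel of the stem is a high vowel (*misupi*, *bewi*, *su*); -lab when the last vowel of the stem is a non-high vowel (*ne*, *dufta*).
*bulufi*: last vowel = /i/, a high vowel → -jus → *bulufijus*.

bulufijus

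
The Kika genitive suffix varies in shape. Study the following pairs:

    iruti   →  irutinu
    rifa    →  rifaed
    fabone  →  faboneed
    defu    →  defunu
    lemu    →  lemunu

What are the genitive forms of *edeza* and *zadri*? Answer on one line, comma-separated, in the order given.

Looking at the last vowel of each stem: -nu when the last vowel of the stem is a high vowel (*iruti*, *defu*, *lemu*); -ed when the last vowel of the stem is a non-high vowel (*rifa*, *fabone*).
*edeza*: last vowel = /a/, a non-high vowel → -ed → *edezaed*.
*zadri* — last vowel /i/ (a high vowel) → -nu → *zadrinu*.

edezaed, zadrinu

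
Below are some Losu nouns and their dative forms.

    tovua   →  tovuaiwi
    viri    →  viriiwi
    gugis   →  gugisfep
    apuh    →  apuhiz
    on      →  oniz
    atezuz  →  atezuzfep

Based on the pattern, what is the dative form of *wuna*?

The pattern is sibilance of the final sound: -fep when the stem ends in a sibilant (*gugis*, *atezuz*); -iz when the stem ends in a non-sibilant consonant (*apuh*, *on*); -iwi when the stem ends in a vowel (*tovua*, *viri*).
*wuna*: final sound = /a/, a vowel → -iwi → *wunaiwi*.

wunaiwi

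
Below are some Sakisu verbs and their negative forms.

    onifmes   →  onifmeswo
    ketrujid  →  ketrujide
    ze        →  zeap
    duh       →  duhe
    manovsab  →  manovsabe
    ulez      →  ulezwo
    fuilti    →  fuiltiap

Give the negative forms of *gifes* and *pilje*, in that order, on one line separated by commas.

gifeswo, piljeap

The pattern is sibilance of the final sound: -wo when the stem ends in a sibilant (*onifmes*, *ulez*); -e when the stem ends in a non-sibilant consonant (*ketrujid*, *duh*, *manovsab*); -ap when the stem ends in a vowel (*ze*, *fuilti*).
Since the final sound of *gifes* is /s/ (a sibilant), it takes -wo, giving *gifeswo*.
Since the final sound of *pilje* is /e/ (a vowel), it takes -ap, giving *piljeap*.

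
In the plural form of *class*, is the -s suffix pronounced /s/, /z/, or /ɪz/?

/ɪz/

The stem *class* ends in a sibilant (/s, z, ʃ, ʒ, tʃ, dʒ/).
The plural suffix surfaces as /ɪz/ after sibilants, /s/ after other voiceless consonants, and /z/ after other voiced sounds.
So the plural -s on *class* is pronounced /ɪz/.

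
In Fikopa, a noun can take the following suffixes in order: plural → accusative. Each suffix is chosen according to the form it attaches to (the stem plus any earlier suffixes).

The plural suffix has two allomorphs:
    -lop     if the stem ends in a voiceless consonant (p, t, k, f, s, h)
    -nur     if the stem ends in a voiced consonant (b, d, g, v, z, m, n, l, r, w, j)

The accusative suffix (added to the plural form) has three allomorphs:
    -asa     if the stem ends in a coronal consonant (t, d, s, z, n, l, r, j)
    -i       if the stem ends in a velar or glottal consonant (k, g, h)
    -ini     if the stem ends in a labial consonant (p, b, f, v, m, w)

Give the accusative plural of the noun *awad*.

The final consonant of *awad* is /d/, which is voiced, so the plural suffix is -nur, giving *awadnur*.
The final consonant of the plural form *awadnur* is /r/, which is coronal, so the accusative suffix is -asa, giving *awadnurasa*.

awadnurasa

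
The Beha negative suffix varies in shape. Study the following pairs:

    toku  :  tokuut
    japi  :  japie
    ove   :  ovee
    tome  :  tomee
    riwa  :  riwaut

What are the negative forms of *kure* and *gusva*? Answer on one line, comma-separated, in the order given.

Looking at the last vowel of each stem: -e when the last vowel of the stem is a front vowel (*japi*, *ove*, *tome*); -ut when the last vowel of the stem is a back vowel (*toku*, *riwa*).
Since the last vowel of *kure* is /e/ (a front vowel), it takes -e, giving *kuree*.
Since the last vowel of *gusva* is /a/ (a back vowel), it takes -ut, giving *gusvaut*.

kuree, gusvaut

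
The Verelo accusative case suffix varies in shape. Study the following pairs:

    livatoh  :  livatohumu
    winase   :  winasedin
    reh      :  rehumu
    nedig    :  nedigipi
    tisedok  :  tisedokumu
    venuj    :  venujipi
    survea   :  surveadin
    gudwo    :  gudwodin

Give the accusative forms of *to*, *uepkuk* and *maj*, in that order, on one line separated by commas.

todin, uepkukumu, majipi

The suffix is conditioned by the final sound: -umu when the stem ends in a voiceless consonant (*livatoh*, *reh*, *tisedok*); -ipi when the stem ends in a voiced consonant (*nedig*, *venuj*); -din when the stem ends in a vowel (*winase*, *survea*, *gudwo*).
The final sound of *to* is /o/, which is a vowel, so the suffix is -din, giving *todin*.
The final sound of *uepkuk* is /k/, which is a voiceless consonant, so the suffix is -umu, giving *uepkukumu*.
Since the final sound of *maj* is /j/ (a voiced consonant), it takes -ipi, giving *majipi*.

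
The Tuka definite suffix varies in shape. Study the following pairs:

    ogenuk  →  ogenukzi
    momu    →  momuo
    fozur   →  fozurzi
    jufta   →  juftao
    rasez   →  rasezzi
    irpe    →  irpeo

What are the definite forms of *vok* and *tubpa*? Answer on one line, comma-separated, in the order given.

The suffix is conditioned by the final sound: -zi when the stem ends in a consonant (*ogenuk*, *fozur*, *rasez*); -o when the stem ends in a vowel (*momu*, *jufta*, *irpe*).
The final sound of *vok* is /k/, which is a consonant, so the suffix is -zi, giving *vokzi*.
*tubpa* — final sound /a/ (a vowel) → -o → *tubpao*.

vokzi, tubpao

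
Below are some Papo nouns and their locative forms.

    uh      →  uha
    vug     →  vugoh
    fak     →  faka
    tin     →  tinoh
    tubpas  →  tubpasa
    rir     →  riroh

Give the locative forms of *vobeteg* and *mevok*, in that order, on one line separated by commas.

vobetegoh, mevoka

The suffix is conditioned by the final consonant: -a when the stem ends in a voiceless consonant (*uh*, *fak*, *tubpas*); -oh when the stem ends in a voiced consonant (*vug*, *tin*, *rir*).
*vobeteg*: final consonant = /g/, voiced → -oh → *vobetegoh*.
*mevok*: final consonant = /k/, voiceless → -a → *mevoka*.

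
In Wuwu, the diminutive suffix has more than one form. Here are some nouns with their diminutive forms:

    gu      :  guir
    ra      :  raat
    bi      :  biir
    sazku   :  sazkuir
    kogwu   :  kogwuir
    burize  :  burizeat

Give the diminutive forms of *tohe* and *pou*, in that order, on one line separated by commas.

toheat, pouir

The alternation tracks the last vowel of the stem — -ir when the last vowel of the stem is a high vowel (*gu*, *bi*, *sazku*, *kogwu*); -at when the last vowel of the stem is a non-high vowel (*ra*, *burize*).
Since the last vowel of *tohe* is /e/ (a non-high vowel), it takes -at, giving *toheat*.
Since the last vowel of *pou* is /u/ (a high vowel), it takes -ir, giving *pouir*.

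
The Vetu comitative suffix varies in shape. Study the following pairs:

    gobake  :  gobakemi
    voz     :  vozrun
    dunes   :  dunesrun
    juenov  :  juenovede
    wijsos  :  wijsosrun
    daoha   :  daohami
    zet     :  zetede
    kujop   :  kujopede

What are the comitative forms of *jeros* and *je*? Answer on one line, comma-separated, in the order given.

The suffix is conditioned by the final sound: -run when the stem ends in a sibilant (*voz*, *dunes*, *wijsos*); -ede when the stem ends in a non-sibilant consonant (*juenov*, *zet*, *kujop*); -mi when the stem ends in a vowel (*gobake*, *daoha*).
*jeros*: final sound = /s/, a sibilant → -run → *jerosrun*.
*je* — final sound /e/ (a vowel) → -mi → *jemi*.

jerosrun, jemi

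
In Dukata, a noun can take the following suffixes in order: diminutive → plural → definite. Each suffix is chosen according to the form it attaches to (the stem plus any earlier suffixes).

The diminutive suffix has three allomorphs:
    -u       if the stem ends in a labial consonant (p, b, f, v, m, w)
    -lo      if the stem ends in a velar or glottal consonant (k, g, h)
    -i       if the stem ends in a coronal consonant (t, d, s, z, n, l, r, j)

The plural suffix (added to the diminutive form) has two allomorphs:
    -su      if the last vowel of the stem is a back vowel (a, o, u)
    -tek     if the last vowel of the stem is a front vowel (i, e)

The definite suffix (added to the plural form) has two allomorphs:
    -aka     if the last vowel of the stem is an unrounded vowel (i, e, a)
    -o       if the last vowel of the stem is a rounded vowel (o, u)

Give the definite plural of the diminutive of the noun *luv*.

The final consonant of *luv* is /v/, which is labial, so the diminutive suffix is -u, giving *luvu*.
Since the last vowel of the diminutive form *luvu* is /u/ (a back vowel), it takes -su, giving *luvusu*.
Since the last vowel of the plural form *luvusu* is /u/ (a rounded vowel), it takes -o, giving *luvusuo*.

luvusuo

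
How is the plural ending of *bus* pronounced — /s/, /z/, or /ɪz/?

/ɪz/

The stem *bus* ends in a sibilant (/s, z, ʃ, ʒ, tʃ, dʒ/).
The plural suffix surfaces as /ɪz/ after sibilants, /s/ after other voiceless consonants, and /z/ after other voiced sounds.
So the plural -s on *bus* is pronounced /ɪz/.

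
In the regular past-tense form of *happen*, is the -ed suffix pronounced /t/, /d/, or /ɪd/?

/d/

The stem *happen* ends in a voiced sound other than /d/.
The -ed suffix is realized as /ɪd/ after /t, d/; as /t/ after other voiceless consonants; and as /d/ after other voiced sounds.
So -ed on *happen* is pronounced /d/.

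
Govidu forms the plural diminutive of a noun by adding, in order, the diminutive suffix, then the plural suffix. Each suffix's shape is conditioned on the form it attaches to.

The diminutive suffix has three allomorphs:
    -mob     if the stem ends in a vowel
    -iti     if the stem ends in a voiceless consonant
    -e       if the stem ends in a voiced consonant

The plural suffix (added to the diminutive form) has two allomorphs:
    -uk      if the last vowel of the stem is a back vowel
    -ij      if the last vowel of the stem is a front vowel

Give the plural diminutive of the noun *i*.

Since the final sound of *i* is /i/ (a vowel), it takes -mob, giving *imob*.
Since the last vowel of the diminutive form *imob* is /o/ (a back vowel), it takes -uk, giving *imobuk*.

imobuk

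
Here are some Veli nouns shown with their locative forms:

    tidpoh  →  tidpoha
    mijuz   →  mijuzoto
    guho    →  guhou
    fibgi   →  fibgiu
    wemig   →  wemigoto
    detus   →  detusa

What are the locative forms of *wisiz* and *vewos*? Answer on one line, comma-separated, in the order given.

wisizoto, vewosa

Looking at the final sound of each stem: -a when the stem ends in a voiceless consonant (*tidpoh*, *detus*); -oto when the stem ends in a voiced consonant (*mijuz*, *wemig*); -u when the stem ends in a vowel (*guho*, *fibgi*).
Since the final sound of *wisiz* is /z/ (a voiced consonant), it takes -oto, giving *wisizoto*.
The final sound of *vewos* is /s/, which is a voiceless consonant, so the suffix is -a, giving *vewosa*.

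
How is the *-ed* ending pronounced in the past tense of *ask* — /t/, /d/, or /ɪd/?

The stem *ask* ends in a voiceless consonant other than /t/.
The -ed suffix is realized as /ɪd/ after /t, d/; as /t/ after other voiceless consonants; and as /d/ after other voiced sounds.
So -ed on *ask* is pronounced /t/.

/t/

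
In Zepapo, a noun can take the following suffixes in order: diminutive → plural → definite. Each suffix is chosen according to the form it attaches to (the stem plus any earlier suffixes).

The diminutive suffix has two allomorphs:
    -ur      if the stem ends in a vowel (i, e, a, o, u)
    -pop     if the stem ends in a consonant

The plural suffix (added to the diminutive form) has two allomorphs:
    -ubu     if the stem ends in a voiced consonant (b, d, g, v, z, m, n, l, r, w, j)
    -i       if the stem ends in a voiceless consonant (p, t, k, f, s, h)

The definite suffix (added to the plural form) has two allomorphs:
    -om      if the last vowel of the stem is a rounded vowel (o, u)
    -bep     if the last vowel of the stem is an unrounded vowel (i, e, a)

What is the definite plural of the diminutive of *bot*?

Since the final sound of *bot* is /t/ (a consonant), it takes -pop, giving *botpop*.
The final consonant of the diminutive form *botpop* is /p/, which is voiceless, so the plural suffix is -i, giving *botpopi*.
The plural form *botpopi* — last vowel /i/ (an unrounded vowel) → -bep → *botpopibep*.

botpopibep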